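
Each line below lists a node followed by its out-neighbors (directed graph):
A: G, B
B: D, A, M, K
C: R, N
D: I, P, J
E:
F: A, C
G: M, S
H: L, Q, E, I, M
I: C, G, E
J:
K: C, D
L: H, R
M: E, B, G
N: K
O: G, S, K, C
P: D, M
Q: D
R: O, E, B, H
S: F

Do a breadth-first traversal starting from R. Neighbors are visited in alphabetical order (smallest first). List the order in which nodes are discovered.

R → B → E → H → O → A → D → K → M → I → L → Q → C → G → S → J → P → N → F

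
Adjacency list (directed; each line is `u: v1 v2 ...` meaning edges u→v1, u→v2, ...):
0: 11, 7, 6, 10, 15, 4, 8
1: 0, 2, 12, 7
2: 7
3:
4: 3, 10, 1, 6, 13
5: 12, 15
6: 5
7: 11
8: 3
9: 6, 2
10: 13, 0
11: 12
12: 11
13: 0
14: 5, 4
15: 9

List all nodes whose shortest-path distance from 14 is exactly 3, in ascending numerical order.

Level 0: 14
Level 1: 4, 5
Level 2: 1, 3, 6, 10, 12, 13, 15
Level 3: 0, 2, 7, 9, 11
Level 4: 8

0, 2, 7, 9, 11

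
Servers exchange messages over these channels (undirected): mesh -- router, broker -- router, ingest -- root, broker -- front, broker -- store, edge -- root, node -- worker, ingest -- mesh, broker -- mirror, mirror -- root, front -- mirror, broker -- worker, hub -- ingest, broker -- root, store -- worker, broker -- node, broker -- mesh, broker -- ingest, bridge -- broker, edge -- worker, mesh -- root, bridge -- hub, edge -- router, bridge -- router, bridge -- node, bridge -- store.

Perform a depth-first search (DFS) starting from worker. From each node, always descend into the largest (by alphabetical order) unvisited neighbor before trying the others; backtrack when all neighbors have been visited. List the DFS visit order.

Visit worker
worker → store
store → broker
broker → router
router → mesh
mesh → root
root → mirror
mirror → front
root → ingest
ingest → hub
hub → bridge
bridge → node
root → edge

worker store broker router mesh root mirror front ingest hub bridge node edge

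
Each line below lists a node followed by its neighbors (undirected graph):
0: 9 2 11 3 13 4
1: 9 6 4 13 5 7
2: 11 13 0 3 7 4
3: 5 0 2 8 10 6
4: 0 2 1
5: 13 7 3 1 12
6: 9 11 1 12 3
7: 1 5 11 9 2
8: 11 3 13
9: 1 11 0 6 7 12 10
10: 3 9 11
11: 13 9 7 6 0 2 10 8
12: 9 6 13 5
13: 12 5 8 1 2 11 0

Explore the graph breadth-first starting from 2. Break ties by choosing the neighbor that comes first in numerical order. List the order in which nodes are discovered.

Visit 2; enqueue 0, 3, 4, 7, 11, 13 → queue [0, 3, 4, 7, 11, 13]
Visit 0; enqueue 9 → queue [3, 4, 7, 11, 13, 9]
Visit 3; enqueue 5, 6, 8, 10 → queue [4, 7, 11, 13, 9, 5, 6, 8, 10]
Visit 4; enqueue 1 → queue [7, 11, 13, 9, 5, 6, 8, 10, 1]
Visit 7 → queue [11, 13, 9, 5, 6, 8, 10, 1]
Visit 11 → queue [13, 9, 5, 6, 8, 10, 1]
Visit 13; enqueue 12 → queue [9, 5, 6, 8, 10, 1, 12]
Visit 9 → queue [5, 6, 8, 10, 1, 12]
Visit 5 → queue [6, 8, 10, 1, 12]
Visit 6 → queue [8, 10, 1, 12]
Visit 8 → queue [10, 1, 12]
Visit 10 → queue [1, 12]
Visit 1 → queue [12]
Visit 12 → queue []

2, 0, 3, 4, 7, 11, 13, 9, 5, 6, 8, 10, 1, 12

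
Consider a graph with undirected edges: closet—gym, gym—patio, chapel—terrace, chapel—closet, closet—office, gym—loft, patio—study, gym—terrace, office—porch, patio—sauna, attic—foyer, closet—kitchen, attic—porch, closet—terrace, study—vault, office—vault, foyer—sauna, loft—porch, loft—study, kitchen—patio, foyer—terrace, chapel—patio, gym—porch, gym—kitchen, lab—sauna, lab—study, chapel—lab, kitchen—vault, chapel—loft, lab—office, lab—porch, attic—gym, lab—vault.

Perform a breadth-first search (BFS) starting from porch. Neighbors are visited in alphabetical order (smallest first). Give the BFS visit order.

Visit porch; enqueue attic, gym, lab, loft, office → queue [attic, gym, lab, loft, office]
Visit attic; enqueue foyer → queue [gym, lab, loft, office, foyer]
Visit gym; enqueue closet, kitchen, patio, terrace → queue [lab, loft, office, foyer, closet, kitchen, patio, terrace]
Visit lab; enqueue chapel, sauna, study, vault → queue [loft, office, foyer, closet, kitchen, patio, terrace, chapel, sauna, study, vault]
Visit loft → queue [office, foyer, closet, kitchen, patio, terrace, chapel, sauna, study, vault]
Visit office → queue [foyer, closet, kitchen, patio, terrace, chapel, sauna, study, vault]
Visit foyer → queue [closet, kitchen, patio, terrace, chapel, sauna, study, vault]
Visit closet → queue [kitchen, patio, terrace, chapel, sauna, study, vault]
Visit kitchen → queue [patio, terrace, chapel, sauna, study, vault]
Visit patio → queue [terrace, chapel, sauna, study, vault]
Visit terrace → queue [chapel, sauna, study, vault]
Visit chapel → queue [sauna, study, vault]
Visit sauna → queue [study, vault]
Visit study → queue [vault]
Visit vault → queue []

porch attic gym lab loft office foyer closet kitchen patio terrace chapel sauna study vault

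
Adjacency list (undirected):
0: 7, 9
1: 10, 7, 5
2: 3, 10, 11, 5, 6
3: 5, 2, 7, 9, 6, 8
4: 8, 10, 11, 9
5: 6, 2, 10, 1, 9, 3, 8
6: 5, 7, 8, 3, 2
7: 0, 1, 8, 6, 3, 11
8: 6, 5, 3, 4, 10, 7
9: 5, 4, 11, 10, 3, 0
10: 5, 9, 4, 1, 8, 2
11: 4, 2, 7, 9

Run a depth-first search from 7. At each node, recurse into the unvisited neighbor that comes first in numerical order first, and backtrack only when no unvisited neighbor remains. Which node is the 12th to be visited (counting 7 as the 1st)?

11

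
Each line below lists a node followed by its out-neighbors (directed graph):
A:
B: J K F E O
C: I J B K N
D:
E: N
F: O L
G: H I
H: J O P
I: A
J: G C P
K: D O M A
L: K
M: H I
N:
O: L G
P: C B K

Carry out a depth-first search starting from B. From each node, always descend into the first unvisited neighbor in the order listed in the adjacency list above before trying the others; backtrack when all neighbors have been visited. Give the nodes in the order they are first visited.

B -> J -> G -> H -> O -> L -> K -> D -> M -> I -> A -> P -> C -> N -> F -> E

Visit B
B → J
J → G
G → H
H → O
O → L
L → K
K → D
K → M
M → I
I → A
H → P
P → C
C → N
B → F
B → E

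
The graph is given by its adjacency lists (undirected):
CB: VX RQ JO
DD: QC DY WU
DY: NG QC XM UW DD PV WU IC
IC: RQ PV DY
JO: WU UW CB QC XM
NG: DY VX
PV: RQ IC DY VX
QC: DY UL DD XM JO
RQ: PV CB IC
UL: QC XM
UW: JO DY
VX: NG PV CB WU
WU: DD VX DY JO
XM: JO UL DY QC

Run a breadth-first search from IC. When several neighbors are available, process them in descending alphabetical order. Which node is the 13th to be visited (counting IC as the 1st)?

Visit IC; enqueue RQ, PV, DY → queue [RQ, PV, DY]
Visit RQ; enqueue CB → queue [PV, DY, CB]
Visit PV; enqueue VX → queue [DY, CB, VX]
Visit DY; enqueue XM, WU, UW, QC, NG, DD → queue [CB, VX, XM, WU, UW, QC, NG, DD]
Visit CB; enqueue JO → queue [VX, XM, WU, UW, QC, NG, DD, JO]
Visit VX → queue [XM, WU, UW, QC, NG, DD, JO]
Visit XM; enqueue UL → queue [WU, UW, QC, NG, DD, JO, UL]
Visit WU → queue [UW, QC, NG, DD, JO, UL]
Visit UW → queue [QC, NG, DD, JO, UL]
Visit QC → queue [NG, DD, JO, UL]
Visit NG → queue [DD, JO, UL]
Visit DD → queue [JO, UL]
Visit JO → queue [UL]
Visit UL → queue []

Visit order: IC, RQ, PV, DY, CB, VX, XM, WU, UW, QC, NG, DD, JO, UL

JO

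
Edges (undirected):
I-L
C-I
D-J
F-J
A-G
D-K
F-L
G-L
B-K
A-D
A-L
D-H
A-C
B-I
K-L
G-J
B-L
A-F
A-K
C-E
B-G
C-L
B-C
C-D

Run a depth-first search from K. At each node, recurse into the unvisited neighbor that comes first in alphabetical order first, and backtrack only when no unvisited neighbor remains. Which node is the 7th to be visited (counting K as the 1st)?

Visit K
K → A
A → C
C → B
B → G
G → J
J → D
D → H
J → F
F → L
L → I
C → E

Visit order: K, A, C, B, G, J, D, H, F, L, I, E

D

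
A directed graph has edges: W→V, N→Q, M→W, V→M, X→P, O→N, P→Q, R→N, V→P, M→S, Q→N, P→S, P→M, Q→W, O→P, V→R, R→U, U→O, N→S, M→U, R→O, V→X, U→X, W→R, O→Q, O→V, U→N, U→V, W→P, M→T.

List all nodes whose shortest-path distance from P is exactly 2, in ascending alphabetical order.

Level 0: P
Level 1: M, Q, S
Level 2: N, T, U, W
Level 3: O, R, V, X

N, T, U, W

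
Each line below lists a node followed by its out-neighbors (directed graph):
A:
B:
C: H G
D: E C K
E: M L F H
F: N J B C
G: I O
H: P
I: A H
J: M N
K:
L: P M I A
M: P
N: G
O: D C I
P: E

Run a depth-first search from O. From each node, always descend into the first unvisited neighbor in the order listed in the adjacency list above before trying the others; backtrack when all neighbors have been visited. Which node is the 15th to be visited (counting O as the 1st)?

Visit O
O → D
D → E
E → M
M → P
E → L
L → I
I → A
I → H
E → F
F → N
N → G
F → J
F → B
F → C
D → K

Visit order: O, D, E, M, P, L, I, A, H, F, N, G, J, B, C, K

C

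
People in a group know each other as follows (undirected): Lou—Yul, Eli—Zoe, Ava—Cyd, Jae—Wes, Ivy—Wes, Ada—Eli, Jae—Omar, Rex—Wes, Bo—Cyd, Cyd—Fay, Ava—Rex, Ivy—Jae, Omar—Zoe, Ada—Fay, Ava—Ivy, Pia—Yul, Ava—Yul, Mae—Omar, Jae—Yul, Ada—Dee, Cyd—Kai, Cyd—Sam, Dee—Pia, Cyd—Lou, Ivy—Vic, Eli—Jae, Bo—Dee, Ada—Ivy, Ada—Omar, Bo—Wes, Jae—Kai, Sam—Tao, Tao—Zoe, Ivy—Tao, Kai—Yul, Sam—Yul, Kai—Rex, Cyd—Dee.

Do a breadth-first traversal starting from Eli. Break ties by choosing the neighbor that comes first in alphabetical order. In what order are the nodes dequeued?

Visit Eli; enqueue Ada, Jae, Zoe → queue [Ada, Jae, Zoe]
Visit Ada; enqueue Dee, Fay, Ivy, Omar → queue [Jae, Zoe, Dee, Fay, Ivy, Omar]
Visit Jae; enqueue Kai, Wes, Yul → queue [Zoe, Dee, Fay, Ivy, Omar, Kai, Wes, Yul]
Visit Zoe; enqueue Tao → queue [Dee, Fay, Ivy, Omar, Kai, Wes, Yul, Tao]
Visit Dee; enqueue Bo, Cyd, Pia → queue [Fay, Ivy, Omar, Kai, Wes, Yul, Tao, Bo, Cyd, Pia]
Visit Fay → queue [Ivy, Omar, Kai, Wes, Yul, Tao, Bo, Cyd, Pia]
Visit Ivy; enqueue Ava, Vic → queue [Omar, Kai, Wes, Yul, Tao, Bo, Cyd, Pia, Ava, Vic]
Visit Omar; enqueue Mae → queue [Kai, Wes, Yul, Tao, Bo, Cyd, Pia, Ava, Vic, Mae]
Visit Kai; enqueue Rex → queue [Wes, Yul, Tao, Bo, Cyd, Pia, Ava, Vic, Mae, Rex]
Visit Wes → queue [Yul, Tao, Bo, Cyd, Pia, Ava, Vic, Mae, Rex]
Visit Yul; enqueue Lou, Sam → queue [Tao, Bo, Cyd, Pia, Ava, Vic, Mae, Rex, Lou, Sam]
Visit Tao → queue [Bo, Cyd, Pia, Ava, Vic, Mae, Rex, Lou, Sam]
Visit Bo → queue [Cyd, Pia, Ava, Vic, Mae, Rex, Lou, Sam]
Visit Cyd → queue [Pia, Ava, Vic, Mae, Rex, Lou, Sam]
Visit Pia → queue [Ava, Vic, Mae, Rex, Lou, Sam]
Visit Ava → queue [Vic, Mae, Rex, Lou, Sam]
Visit Vic → queue [Mae, Rex, Lou, Sam]
Visit Mae → queue [Rex, Lou, Sam]
Visit Rex → queue [Lou, Sam]
Visit Lou → queue [Sam]
Visit Sam → queue []

Eli, Ada, Jae, Zoe, Dee, Fay, Ivy, Omar, Kai, Wes, Yul, Tao, Bo, Cyd, Pia, Ava, Vic, Mae, Rex, Lou, Sam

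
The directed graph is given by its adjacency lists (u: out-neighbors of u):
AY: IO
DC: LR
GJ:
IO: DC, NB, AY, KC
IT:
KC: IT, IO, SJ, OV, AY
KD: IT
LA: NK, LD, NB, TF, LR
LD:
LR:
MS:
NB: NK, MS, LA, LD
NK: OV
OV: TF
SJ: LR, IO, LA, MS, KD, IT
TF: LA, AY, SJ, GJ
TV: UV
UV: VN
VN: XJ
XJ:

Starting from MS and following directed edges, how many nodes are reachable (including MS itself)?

1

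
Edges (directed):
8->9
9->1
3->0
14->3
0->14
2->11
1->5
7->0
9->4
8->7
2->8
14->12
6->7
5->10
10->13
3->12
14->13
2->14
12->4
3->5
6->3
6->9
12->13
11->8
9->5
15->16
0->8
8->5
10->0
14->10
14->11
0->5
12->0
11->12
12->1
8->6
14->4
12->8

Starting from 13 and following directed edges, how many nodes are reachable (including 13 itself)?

BFS from 13 visits: 13
Reachable nodes: 1 of 17 total.

1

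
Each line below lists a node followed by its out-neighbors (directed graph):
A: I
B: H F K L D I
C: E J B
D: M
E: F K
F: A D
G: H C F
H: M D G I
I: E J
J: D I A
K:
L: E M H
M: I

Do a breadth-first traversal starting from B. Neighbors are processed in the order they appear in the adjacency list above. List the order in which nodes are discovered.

B H F K L D I M G A E J C

Visit B; enqueue H, F, K, L, D, I → queue [H, F, K, L, D, I]
Visit H; enqueue M, G → queue [F, K, L, D, I, M, G]
Visit F; enqueue A → queue [K, L, D, I, M, G, A]
Visit K → queue [L, D, I, M, G, A]
Visit L; enqueue E → queue [D, I, M, G, A, E]
Visit D → queue [I, M, G, A, E]
Visit I; enqueue J → queue [M, G, A, E, J]
Visit M → queue [G, A, E, J]
Visit G; enqueue C → queue [A, E, J, C]
Visit A → queue [E, J, C]
Visit E → queue [J, C]
Visit J → queue [C]
Visit C → queue []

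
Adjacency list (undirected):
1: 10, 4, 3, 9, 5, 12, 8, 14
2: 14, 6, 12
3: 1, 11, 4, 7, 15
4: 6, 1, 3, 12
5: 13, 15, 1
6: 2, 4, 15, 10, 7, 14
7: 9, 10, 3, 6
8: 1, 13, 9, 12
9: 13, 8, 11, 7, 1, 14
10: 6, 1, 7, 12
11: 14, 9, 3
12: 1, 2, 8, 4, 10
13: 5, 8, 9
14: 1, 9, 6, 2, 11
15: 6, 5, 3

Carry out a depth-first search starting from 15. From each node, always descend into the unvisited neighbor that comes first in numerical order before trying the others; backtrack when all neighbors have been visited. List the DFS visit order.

15 3 1 4 6 2 12 8 9 7 10 11 14 13 5

Visit 15
15 → 3
3 → 1
1 → 4
4 → 6
6 → 2
2 → 12
12 → 8
8 → 9
9 → 7
7 → 10
9 → 11
11 → 14
9 → 13
13 → 5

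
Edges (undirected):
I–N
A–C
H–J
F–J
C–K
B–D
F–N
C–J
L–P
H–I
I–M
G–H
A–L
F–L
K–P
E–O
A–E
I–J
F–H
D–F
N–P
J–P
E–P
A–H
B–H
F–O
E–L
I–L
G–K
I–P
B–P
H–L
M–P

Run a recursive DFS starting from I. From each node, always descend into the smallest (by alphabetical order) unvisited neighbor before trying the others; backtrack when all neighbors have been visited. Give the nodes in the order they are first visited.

Visit I
I → H
H → A
A → C
C → J
J → F
F → D
D → B
B → P
P → E
E → L
E → O
P → K
K → G
P → M
P → N

I, H, A, C, J, F, D, B, P, E, L, O, K, G, M, N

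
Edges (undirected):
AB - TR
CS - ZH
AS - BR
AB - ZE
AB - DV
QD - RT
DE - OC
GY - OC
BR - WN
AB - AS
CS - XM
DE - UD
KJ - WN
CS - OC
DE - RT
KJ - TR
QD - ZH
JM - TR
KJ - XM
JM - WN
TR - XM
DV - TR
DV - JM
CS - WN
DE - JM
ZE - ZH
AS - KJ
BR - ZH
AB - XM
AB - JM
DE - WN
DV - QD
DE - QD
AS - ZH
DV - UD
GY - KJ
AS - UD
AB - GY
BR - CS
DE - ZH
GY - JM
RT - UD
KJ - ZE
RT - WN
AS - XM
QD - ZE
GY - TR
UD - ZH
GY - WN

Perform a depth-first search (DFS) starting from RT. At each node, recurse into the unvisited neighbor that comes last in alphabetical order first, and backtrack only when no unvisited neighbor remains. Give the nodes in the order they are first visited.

Visit RT
RT → WN
WN → KJ
KJ → ZE
ZE → ZH
ZH → UD
UD → DV
DV → TR
TR → XM
XM → CS
CS → OC
OC → GY
GY → JM
JM → DE
DE → QD
JM → AB
AB → AS
AS → BR

RT → WN → KJ → ZE → ZH → UD → DV → TR → XM → CS → OC → GY → JM → DE → QD → AB → AS → BR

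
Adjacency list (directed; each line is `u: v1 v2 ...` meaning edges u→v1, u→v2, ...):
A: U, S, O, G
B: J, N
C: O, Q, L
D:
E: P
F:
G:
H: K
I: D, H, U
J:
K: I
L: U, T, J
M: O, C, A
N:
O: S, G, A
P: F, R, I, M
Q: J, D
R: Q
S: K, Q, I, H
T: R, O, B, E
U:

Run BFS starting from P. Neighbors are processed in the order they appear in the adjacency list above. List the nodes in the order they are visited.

Visit P; enqueue F, R, I, M → queue [F, R, I, M]
Visit F → queue [R, I, M]
Visit R; enqueue Q → queue [I, M, Q]
Visit I; enqueue D, H, U → queue [M, Q, D, H, U]
Visit M; enqueue O, C, A → queue [Q, D, H, U, O, C, A]
Visit Q; enqueue J → queue [D, H, U, O, C, A, J]
Visit D → queue [H, U, O, C, A, J]
Visit H; enqueue K → queue [U, O, C, A, J, K]
Visit U → queue [O, C, A, J, K]
Visit O; enqueue S, G → queue [C, A, J, K, S, G]
Visit C; enqueue L → queue [A, J, K, S, G, L]
Visit A → queue [J, K, S, G, L]
Visit J → queue [K, S, G, L]
Visit K → queue [S, G, L]
Visit S → queue [G, L]
Visit G → queue [L]
Visit L; enqueue T → queue [T]
Visit T; enqueue B, E → queue [B, E]
Visit B; enqueue N → queue [E, N]
Visit E → queue [N]
Visit N → queue []

P -> F -> R -> I -> M -> Q -> D -> H -> U -> O -> C -> A -> J -> K -> S -> G -> L -> T -> B -> E -> N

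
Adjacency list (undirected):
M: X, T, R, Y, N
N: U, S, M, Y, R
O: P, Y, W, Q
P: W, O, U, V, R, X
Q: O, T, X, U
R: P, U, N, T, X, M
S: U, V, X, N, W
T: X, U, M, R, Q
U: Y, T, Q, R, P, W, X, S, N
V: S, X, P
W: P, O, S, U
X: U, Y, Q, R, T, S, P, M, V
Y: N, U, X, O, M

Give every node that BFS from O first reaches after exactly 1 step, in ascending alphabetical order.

P, Q, W, Y

Level 0: O
Level 1: P, Q, W, Y
Level 2: M, N, R, S, T, U, V, X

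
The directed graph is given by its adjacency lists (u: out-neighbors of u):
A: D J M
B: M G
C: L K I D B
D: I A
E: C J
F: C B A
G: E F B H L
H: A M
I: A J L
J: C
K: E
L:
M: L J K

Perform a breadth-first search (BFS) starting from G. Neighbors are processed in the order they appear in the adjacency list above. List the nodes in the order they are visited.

Visit G; enqueue E, F, B, H, L → queue [E, F, B, H, L]
Visit E; enqueue C, J → queue [F, B, H, L, C, J]
Visit F; enqueue A → queue [B, H, L, C, J, A]
Visit B; enqueue M → queue [H, L, C, J, A, M]
Visit H → queue [L, C, J, A, M]
Visit L → queue [C, J, A, M]
Visit C; enqueue K, I, D → queue [J, A, M, K, I, D]
Visit J → queue [A, M, K, I, D]
Visit A → queue [M, K, I, D]
Visit M → queue [K, I, D]
Visit K → queue [I, D]
Visit I → queue [D]
Visit D → queue []

G E F B H L C J A M K I D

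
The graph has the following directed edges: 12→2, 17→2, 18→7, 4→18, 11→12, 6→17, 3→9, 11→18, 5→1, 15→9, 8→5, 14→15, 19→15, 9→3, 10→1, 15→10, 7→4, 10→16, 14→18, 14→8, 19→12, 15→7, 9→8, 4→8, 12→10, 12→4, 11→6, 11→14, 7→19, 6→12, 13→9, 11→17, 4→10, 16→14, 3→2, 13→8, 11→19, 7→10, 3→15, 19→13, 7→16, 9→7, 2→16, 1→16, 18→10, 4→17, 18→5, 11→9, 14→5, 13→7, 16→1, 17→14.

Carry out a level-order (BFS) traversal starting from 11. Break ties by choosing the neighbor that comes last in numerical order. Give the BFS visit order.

11, 19, 18, 17, 14, 12, 9, 6, 15, 13, 10, 7, 5, 2, 8, 4, 3, 16, 1

Visit 11; enqueue 19, 18, 17, 14, 12, 9, 6 → queue [19, 18, 17, 14, 12, 9, 6]
Visit 19; enqueue 15, 13 → queue [18, 17, 14, 12, 9, 6, 15, 13]
Visit 18; enqueue 10, 7, 5 → queue [17, 14, 12, 9, 6, 15, 13, 10, 7, 5]
Visit 17; enqueue 2 → queue [14, 12, 9, 6, 15, 13, 10, 7, 5, 2]
Visit 14; enqueue 8 → queue [12, 9, 6, 15, 13, 10, 7, 5, 2, 8]
Visit 12; enqueue 4 → queue [9, 6, 15, 13, 10, 7, 5, 2, 8, 4]
Visit 9; enqueue 3 → queue [6, 15, 13, 10, 7, 5, 2, 8, 4, 3]
Visit 6 → queue [15, 13, 10, 7, 5, 2, 8, 4, 3]
Visit 15 → queue [13, 10, 7, 5, 2, 8, 4, 3]
Visit 13 → queue [10, 7, 5, 2, 8, 4, 3]
Visit 10; enqueue 16, 1 → queue [7, 5, 2, 8, 4, 3, 16, 1]
Visit 7 → queue [5, 2, 8, 4, 3, 16, 1]
Visit 5 → queue [2, 8, 4, 3, 16, 1]
Visit 2 → queue [8, 4, 3, 16, 1]
Visit 8 → queue [4, 3, 16, 1]
Visit 4 → queue [3, 16, 1]
Visit 3 → queue [16, 1]
Visit 16 → queue [1]
Visit 1 → queue []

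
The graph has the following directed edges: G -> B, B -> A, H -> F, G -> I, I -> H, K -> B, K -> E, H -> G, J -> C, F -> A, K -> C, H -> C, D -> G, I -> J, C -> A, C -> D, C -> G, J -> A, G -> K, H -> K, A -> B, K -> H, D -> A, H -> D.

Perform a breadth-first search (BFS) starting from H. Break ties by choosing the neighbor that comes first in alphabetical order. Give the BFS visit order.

Visit H; enqueue C, D, F, G, K → queue [C, D, F, G, K]
Visit C; enqueue A → queue [D, F, G, K, A]
Visit D → queue [F, G, K, A]
Visit F → queue [G, K, A]
Visit G; enqueue B, I → queue [K, A, B, I]
Visit K; enqueue E → queue [A, B, I, E]
Visit A → queue [B, I, E]
Visit B → queue [I, E]
Visit I; enqueue J → queue [E, J]
Visit E → queue [J]
Visit J → queue []

H, C, D, F, G, K, A, B, I, E, J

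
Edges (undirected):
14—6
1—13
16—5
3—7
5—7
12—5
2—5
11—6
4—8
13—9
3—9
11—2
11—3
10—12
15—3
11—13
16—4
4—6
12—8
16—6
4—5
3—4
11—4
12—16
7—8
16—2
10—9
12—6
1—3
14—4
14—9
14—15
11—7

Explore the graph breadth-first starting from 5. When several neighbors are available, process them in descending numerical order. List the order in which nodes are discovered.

5, 16, 12, 7, 4, 2, 6, 10, 8, 11, 3, 14, 9, 13, 15, 1

Visit 5; enqueue 16, 12, 7, 4, 2 → queue [16, 12, 7, 4, 2]
Visit 16; enqueue 6 → queue [12, 7, 4, 2, 6]
Visit 12; enqueue 10, 8 → queue [7, 4, 2, 6, 10, 8]
Visit 7; enqueue 11, 3 → queue [4, 2, 6, 10, 8, 11, 3]
Visit 4; enqueue 14 → queue [2, 6, 10, 8, 11, 3, 14]
Visit 2 → queue [6, 10, 8, 11, 3, 14]
Visit 6 → queue [10, 8, 11, 3, 14]
Visit 10; enqueue 9 → queue [8, 11, 3, 14, 9]
Visit 8 → queue [11, 3, 14, 9]
Visit 11; enqueue 13 → queue [3, 14, 9, 13]
Visit 3; enqueue 15, 1 → queue [14, 9, 13, 15, 1]
Visit 14 → queue [9, 13, 15, 1]
Visit 9 → queue [13, 15, 1]
Visit 13 → queue [15, 1]
Visit 15 → queue [1]
Visit 1 → queue []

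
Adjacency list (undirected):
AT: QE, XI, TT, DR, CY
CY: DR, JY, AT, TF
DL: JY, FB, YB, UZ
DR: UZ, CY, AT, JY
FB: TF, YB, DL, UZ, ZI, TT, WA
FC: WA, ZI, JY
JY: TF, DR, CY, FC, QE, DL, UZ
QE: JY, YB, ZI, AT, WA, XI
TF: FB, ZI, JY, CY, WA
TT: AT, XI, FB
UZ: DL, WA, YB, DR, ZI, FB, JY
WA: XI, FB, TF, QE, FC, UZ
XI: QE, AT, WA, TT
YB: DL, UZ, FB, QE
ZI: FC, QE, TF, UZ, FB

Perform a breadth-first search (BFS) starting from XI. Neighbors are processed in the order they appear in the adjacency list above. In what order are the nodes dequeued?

XI -> QE -> AT -> WA -> TT -> JY -> YB -> ZI -> DR -> CY -> FB -> TF -> FC -> UZ -> DL

Visit XI; enqueue QE, AT, WA, TT → queue [QE, AT, WA, TT]
Visit QE; enqueue JY, YB, ZI → queue [AT, WA, TT, JY, YB, ZI]
Visit AT; enqueue DR, CY → queue [WA, TT, JY, YB, ZI, DR, CY]
Visit WA; enqueue FB, TF, FC, UZ → queue [TT, JY, YB, ZI, DR, CY, FB, TF, FC, UZ]
Visit TT → queue [JY, YB, ZI, DR, CY, FB, TF, FC, UZ]
Visit JY; enqueue DL → queue [YB, ZI, DR, CY, FB, TF, FC, UZ, DL]
Visit YB → queue [ZI, DR, CY, FB, TF, FC, UZ, DL]
Visit ZI → queue [DR, CY, FB, TF, FC, UZ, DL]
Visit DR → queue [CY, FB, TF, FC, UZ, DL]
Visit CY → queue [FB, TF, FC, UZ, DL]
Visit FB → queue [TF, FC, UZ, DL]
Visit TF → queue [FC, UZ, DL]
Visit FC → queue [UZ, DL]
Visit UZ → queue [DL]
Visit DL → queue []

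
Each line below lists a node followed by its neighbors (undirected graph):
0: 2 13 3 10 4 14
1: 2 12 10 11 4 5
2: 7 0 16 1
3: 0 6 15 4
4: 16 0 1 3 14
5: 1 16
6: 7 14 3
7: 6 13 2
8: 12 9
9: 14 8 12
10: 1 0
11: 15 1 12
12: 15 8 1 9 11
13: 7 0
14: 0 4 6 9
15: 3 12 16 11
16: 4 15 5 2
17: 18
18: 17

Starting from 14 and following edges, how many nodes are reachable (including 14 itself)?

BFS from 14 visits: 14, 0, 4, 6, 9, 2, 3, 10, 13, 1, 16, 7, 8, 12, 15, 5, 11
Reachable nodes: 17 of 19 total.

17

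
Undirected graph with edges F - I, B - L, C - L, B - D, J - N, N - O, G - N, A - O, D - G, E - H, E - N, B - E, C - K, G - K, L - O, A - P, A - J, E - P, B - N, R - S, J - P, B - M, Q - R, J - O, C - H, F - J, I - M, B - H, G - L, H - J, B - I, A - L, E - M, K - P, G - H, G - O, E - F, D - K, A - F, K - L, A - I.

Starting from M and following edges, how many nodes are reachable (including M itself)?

16

BFS from M visits: M, I, E, B, F, A, P, N, H, L, D, J, O, K, G, C
Reachable nodes: 16 of 19 total.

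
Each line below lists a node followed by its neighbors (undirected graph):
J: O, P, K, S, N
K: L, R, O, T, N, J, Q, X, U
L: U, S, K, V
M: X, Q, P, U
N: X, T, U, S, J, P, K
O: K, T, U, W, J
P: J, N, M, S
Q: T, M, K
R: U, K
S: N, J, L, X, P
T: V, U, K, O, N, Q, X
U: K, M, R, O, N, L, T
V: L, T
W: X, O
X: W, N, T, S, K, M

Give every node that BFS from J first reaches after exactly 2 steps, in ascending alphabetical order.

L, M, Q, R, T, U, W, X

Level 0: J
Level 1: K, N, O, P, S
Level 2: L, M, Q, R, T, U, W, X
Level 3: V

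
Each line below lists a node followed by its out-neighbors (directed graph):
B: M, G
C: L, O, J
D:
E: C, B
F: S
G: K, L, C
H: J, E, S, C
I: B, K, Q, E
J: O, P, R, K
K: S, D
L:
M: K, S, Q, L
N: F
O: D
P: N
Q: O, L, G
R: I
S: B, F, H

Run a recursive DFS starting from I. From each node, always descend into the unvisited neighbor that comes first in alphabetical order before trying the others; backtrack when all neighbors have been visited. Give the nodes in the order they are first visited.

Visit I
I → B
B → G
G → C
C → J
J → K
K → D
K → S
S → F
S → H
H → E
J → O
J → P
P → N
J → R
C → L
B → M
M → Q

I → B → G → C → J → K → D → S → F → H → E → O → P → N → R → L → M → Q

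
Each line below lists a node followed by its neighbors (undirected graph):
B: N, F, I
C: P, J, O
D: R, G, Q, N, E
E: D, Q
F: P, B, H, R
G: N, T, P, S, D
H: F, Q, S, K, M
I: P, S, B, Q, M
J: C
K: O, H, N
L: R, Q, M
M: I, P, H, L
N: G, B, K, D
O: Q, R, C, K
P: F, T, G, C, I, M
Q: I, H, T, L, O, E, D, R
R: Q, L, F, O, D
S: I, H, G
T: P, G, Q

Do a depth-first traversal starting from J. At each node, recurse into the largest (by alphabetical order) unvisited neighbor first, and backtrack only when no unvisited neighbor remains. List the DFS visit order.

Visit J
J → C
C → P
P → T
T → Q
Q → R
R → O
O → K
K → N
N → G
G → S
S → I
I → M
M → L
M → H
H → F
F → B
G → D
D → E

J C P T Q R O K N G S I M L H F B D E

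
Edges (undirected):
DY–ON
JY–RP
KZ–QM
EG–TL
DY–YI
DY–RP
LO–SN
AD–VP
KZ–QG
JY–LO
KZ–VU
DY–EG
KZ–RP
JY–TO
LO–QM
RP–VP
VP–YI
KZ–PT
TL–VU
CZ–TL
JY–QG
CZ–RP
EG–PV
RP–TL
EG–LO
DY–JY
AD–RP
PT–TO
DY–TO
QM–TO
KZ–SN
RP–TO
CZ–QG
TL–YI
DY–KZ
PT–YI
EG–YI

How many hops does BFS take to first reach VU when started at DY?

Level 0: DY
Level 1: EG, JY, KZ, ON, RP, TO, YI
Level 2: AD, CZ, LO, PT, PV, QG, QM, SN, TL, VP, VU
VU first appears at level 2.

2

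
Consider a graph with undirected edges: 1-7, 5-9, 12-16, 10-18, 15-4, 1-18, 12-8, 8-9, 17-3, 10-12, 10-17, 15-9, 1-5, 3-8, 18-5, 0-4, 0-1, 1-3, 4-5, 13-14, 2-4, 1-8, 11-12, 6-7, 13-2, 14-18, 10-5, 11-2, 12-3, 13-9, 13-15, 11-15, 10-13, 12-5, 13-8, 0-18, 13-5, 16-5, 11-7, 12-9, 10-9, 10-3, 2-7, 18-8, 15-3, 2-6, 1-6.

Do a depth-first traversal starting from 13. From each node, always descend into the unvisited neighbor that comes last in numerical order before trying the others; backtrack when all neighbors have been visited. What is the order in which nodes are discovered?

13 -> 15 -> 11 -> 12 -> 16 -> 5 -> 18 -> 14 -> 10 -> 17 -> 3 -> 8 -> 9 -> 1 -> 7 -> 6 -> 2 -> 4 -> 0

Visit 13
13 → 15
15 → 11
11 → 12
12 → 16
16 → 5
5 → 18
18 → 14
18 → 10
10 → 17
17 → 3
3 → 8
8 → 9
8 → 1
1 → 7
7 → 6
6 → 2
2 → 4
4 → 0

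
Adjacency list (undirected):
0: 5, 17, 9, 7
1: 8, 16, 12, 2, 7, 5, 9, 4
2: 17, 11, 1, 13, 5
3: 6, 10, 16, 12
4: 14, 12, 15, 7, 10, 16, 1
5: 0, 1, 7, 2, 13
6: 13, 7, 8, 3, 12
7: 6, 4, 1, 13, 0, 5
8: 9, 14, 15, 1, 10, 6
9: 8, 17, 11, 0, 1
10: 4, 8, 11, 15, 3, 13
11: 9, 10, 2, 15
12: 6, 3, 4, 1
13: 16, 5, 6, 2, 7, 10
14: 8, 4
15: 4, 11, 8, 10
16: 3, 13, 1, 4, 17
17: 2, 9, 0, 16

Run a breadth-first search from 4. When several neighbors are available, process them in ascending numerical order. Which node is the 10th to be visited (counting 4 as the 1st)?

Visit 4; enqueue 1, 7, 10, 12, 14, 15, 16 → queue [1, 7, 10, 12, 14, 15, 16]
Visit 1; enqueue 2, 5, 8, 9 → queue [7, 10, 12, 14, 15, 16, 2, 5, 8, 9]
Visit 7; enqueue 0, 6, 13 → queue [10, 12, 14, 15, 16, 2, 5, 8, 9, 0, 6, 13]
Visit 10; enqueue 3, 11 → queue [12, 14, 15, 16, 2, 5, 8, 9, 0, 6, 13, 3, 11]
Visit 12 → queue [14, 15, 16, 2, 5, 8, 9, 0, 6, 13, 3, 11]
Visit 14 → queue [15, 16, 2, 5, 8, 9, 0, 6, 13, 3, 11]
Visit 15 → queue [16, 2, 5, 8, 9, 0, 6, 13, 3, 11]
Visit 16; enqueue 17 → queue [2, 5, 8, 9, 0, 6, 13, 3, 11, 17]
Visit 2 → queue [5, 8, 9, 0, 6, 13, 3, 11, 17]
Visit 5 → queue [8, 9, 0, 6, 13, 3, 11, 17]
Visit 8 → queue [9, 0, 6, 13, 3, 11, 17]
Visit 9 → queue [0, 6, 13, 3, 11, 17]
Visit 0 → queue [6, 13, 3, 11, 17]
Visit 6 → queue [13, 3, 11, 17]
Visit 13 → queue [3, 11, 17]
Visit 3 → queue [11, 17]
Visit 11 → queue [17]
Visit 17 → queue []

Visit order: 4, 1, 7, 10, 12, 14, 15, 16, 2, 5, 8, 9, 0, 6, 13, 3, 11, 17

5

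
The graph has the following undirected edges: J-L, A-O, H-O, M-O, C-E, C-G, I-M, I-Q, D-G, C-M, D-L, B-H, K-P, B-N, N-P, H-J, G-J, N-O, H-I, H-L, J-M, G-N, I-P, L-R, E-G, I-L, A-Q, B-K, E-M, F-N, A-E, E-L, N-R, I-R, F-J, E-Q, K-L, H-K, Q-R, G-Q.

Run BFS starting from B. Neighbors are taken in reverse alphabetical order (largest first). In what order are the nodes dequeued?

Visit B; enqueue N, K, H → queue [N, K, H]
Visit N; enqueue R, P, O, G, F → queue [K, H, R, P, O, G, F]
Visit K; enqueue L → queue [H, R, P, O, G, F, L]
Visit H; enqueue J, I → queue [R, P, O, G, F, L, J, I]
Visit R; enqueue Q → queue [P, O, G, F, L, J, I, Q]
Visit P → queue [O, G, F, L, J, I, Q]
Visit O; enqueue M, A → queue [G, F, L, J, I, Q, M, A]
Visit G; enqueue E, D, C → queue [F, L, J, I, Q, M, A, E, D, C]
Visit F → queue [L, J, I, Q, M, A, E, D, C]
Visit L → queue [J, I, Q, M, A, E, D, C]
Visit J → queue [I, Q, M, A, E, D, C]
Visit I → queue [Q, M, A, E, D, C]
Visit Q → queue [M, A, E, D, C]
Visit M → queue [A, E, D, C]
Visit A → queue [E, D, C]
Visit E → queue [D, C]
Visit D → queue [C]
Visit C → queue []

B N K H R P O G F L J I Q M A E D C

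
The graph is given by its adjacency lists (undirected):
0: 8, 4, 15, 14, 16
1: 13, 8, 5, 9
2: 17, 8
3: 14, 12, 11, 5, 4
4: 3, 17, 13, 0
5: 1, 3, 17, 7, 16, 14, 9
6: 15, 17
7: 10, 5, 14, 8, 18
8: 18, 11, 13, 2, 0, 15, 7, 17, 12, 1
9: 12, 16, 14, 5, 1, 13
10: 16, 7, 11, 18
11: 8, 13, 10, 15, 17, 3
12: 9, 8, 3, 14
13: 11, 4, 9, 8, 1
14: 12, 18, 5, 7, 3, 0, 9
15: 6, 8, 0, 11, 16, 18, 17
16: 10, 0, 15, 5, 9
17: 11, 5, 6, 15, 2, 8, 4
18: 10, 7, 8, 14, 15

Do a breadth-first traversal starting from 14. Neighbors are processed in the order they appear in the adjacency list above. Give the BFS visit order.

Visit 14; enqueue 12, 18, 5, 7, 3, 0, 9 → queue [12, 18, 5, 7, 3, 0, 9]
Visit 12; enqueue 8 → queue [18, 5, 7, 3, 0, 9, 8]
Visit 18; enqueue 10, 15 → queue [5, 7, 3, 0, 9, 8, 10, 15]
Visit 5; enqueue 1, 17, 16 → queue [7, 3, 0, 9, 8, 10, 15, 1, 17, 16]
Visit 7 → queue [3, 0, 9, 8, 10, 15, 1, 17, 16]
Visit 3; enqueue 11, 4 → queue [0, 9, 8, 10, 15, 1, 17, 16, 11, 4]
Visit 0 → queue [9, 8, 10, 15, 1, 17, 16, 11, 4]
Visit 9; enqueue 13 → queue [8, 10, 15, 1, 17, 16, 11, 4, 13]
Visit 8; enqueue 2 → queue [10, 15, 1, 17, 16, 11, 4, 13, 2]
Visit 10 → queue [15, 1, 17, 16, 11, 4, 13, 2]
Visit 15; enqueue 6 → queue [1, 17, 16, 11, 4, 13, 2, 6]
Visit 1 → queue [17, 16, 11, 4, 13, 2, 6]
Visit 17 → queue [16, 11, 4, 13, 2, 6]
Visit 16 → queue [11, 4, 13, 2, 6]
Visit 11 → queue [4, 13, 2, 6]
Visit 4 → queue [13, 2, 6]
Visit 13 → queue [2, 6]
Visit 2 → queue [6]
Visit 6 → queue []

14 12 18 5 7 3 0 9 8 10 15 1 17 16 11 4 13 2 6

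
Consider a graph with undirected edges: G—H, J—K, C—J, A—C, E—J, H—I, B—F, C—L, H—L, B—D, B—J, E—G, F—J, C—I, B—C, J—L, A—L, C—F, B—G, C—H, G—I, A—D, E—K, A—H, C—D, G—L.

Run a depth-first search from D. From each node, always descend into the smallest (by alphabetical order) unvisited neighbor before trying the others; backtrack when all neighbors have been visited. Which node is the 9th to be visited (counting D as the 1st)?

H

Visit D
D → A
A → C
C → B
B → F
F → J
J → E
E → G
G → H
H → I
H → L
E → K

Visit order: D, A, C, B, F, J, E, G, H, I, L, K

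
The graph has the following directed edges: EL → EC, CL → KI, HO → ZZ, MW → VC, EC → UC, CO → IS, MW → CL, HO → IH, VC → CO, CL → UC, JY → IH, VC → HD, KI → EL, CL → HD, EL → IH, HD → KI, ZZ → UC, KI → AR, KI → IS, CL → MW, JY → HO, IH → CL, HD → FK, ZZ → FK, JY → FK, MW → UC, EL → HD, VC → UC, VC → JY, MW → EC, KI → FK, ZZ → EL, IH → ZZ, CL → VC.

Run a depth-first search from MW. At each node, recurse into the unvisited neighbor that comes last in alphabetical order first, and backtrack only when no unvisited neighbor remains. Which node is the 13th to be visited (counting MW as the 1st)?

Visit MW
MW → VC
VC → UC
VC → JY
JY → IH
IH → ZZ
ZZ → FK
ZZ → EL
EL → HD
HD → KI
KI → IS
KI → AR
EL → EC
IH → CL
JY → HO
VC → CO

Visit order: MW, VC, UC, JY, IH, ZZ, FK, EL, HD, KI, IS, AR, EC, CL, HO, CO

EC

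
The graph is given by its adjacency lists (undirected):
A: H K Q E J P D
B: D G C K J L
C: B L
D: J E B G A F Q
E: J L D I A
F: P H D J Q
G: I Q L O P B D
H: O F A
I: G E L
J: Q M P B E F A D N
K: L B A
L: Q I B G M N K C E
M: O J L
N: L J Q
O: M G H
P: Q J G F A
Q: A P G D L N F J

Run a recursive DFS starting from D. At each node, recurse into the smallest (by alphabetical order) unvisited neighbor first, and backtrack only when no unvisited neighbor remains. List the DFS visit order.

D, A, E, I, G, B, C, L, K, M, J, F, H, O, P, Q, N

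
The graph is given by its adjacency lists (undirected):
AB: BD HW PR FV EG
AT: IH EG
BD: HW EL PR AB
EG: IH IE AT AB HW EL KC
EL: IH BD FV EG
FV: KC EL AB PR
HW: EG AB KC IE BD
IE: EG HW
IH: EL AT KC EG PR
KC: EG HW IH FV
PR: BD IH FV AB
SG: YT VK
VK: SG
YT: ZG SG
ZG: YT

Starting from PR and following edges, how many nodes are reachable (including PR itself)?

11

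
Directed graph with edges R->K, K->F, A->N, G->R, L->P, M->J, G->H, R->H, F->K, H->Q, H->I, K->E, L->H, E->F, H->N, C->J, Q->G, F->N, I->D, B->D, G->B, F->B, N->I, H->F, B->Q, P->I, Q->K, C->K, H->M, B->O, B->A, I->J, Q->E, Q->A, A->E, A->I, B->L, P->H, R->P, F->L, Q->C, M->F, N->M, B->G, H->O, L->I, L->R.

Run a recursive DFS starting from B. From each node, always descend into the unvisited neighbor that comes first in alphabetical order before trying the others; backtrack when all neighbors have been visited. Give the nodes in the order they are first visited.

B A E F K L H I D J M N O Q C G R P

Visit B
B → A
A → E
E → F
F → K
F → L
L → H
H → I
I → D
I → J
H → M
H → N
H → O
H → Q
Q → C
Q → G
G → R
R → P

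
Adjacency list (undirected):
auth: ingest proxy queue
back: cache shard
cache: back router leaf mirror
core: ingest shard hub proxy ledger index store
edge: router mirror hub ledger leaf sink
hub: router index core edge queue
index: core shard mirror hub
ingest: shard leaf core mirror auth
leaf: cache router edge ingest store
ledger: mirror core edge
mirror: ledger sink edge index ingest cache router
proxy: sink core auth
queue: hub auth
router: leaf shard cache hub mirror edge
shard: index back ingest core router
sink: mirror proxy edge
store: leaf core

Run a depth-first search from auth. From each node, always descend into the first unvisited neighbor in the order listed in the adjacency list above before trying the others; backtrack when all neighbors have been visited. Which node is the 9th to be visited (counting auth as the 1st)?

cache

Visit auth
auth → ingest
ingest → shard
shard → index
index → core
core → hub
hub → router
router → leaf
leaf → cache
cache → back
cache → mirror
mirror → ledger
ledger → edge
edge → sink
sink → proxy
leaf → store
hub → queue

Visit order: auth, ingest, shard, index, core, hub, router, leaf, cache, back, mirror, ledger, edge, sink, proxy, store, queue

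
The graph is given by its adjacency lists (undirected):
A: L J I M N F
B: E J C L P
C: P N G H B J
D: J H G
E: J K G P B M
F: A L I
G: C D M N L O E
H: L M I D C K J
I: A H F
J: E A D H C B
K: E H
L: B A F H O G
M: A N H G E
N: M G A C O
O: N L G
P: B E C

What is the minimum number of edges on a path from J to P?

Level 0: J
Level 1: A, B, C, D, E, H
Level 2: F, G, I, K, L, M, N, P
Level 3: O
P first appears at level 2.

2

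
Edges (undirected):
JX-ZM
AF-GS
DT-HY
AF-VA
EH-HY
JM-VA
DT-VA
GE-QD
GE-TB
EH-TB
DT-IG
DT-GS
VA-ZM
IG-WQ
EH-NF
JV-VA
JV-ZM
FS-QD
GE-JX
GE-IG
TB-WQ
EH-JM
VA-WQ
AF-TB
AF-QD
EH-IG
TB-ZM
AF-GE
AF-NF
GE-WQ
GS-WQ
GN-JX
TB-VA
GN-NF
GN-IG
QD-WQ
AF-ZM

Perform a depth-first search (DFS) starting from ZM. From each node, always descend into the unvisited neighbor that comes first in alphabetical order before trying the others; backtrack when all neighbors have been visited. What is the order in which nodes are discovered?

ZM → AF → GE → IG → DT → GS → WQ → QD → FS → TB → EH → HY → JM → VA → JV → NF → GN → JX

Visit ZM
ZM → AF
AF → GE
GE → IG
IG → DT
DT → GS
GS → WQ
WQ → QD
QD → FS
WQ → TB
TB → EH
EH → HY
EH → JM
JM → VA
VA → JV
EH → NF
NF → GN
GN → JX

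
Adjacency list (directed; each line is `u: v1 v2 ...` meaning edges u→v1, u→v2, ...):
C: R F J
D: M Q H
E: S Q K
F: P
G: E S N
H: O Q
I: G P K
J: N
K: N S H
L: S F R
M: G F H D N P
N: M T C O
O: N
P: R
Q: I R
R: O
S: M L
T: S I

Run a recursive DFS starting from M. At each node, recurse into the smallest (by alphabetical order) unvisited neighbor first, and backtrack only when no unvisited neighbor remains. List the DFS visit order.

Visit M
M → D
D → H
H → O
O → N
N → C
C → F
F → P
P → R
C → J
N → T
T → I
I → G
G → E
E → K
K → S
S → L
E → Q

M D H O N C F P R J T I G E K S L Q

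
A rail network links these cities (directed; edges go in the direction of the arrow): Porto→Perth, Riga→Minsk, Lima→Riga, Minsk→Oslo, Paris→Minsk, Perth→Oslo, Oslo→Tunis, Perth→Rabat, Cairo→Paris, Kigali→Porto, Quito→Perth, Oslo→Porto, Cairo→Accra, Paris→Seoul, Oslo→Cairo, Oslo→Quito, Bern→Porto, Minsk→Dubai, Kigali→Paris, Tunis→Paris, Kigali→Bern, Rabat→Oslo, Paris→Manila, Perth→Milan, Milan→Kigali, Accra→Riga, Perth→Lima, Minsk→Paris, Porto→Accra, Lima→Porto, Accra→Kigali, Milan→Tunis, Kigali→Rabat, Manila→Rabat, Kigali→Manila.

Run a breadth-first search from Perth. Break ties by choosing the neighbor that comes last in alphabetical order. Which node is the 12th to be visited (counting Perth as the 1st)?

Paris

Visit Perth; enqueue Rabat, Oslo, Milan, Lima → queue [Rabat, Oslo, Milan, Lima]
Visit Rabat → queue [Oslo, Milan, Lima]
Visit Oslo; enqueue Tunis, Quito, Porto, Cairo → queue [Milan, Lima, Tunis, Quito, Porto, Cairo]
Visit Milan; enqueue Kigali → queue [Lima, Tunis, Quito, Porto, Cairo, Kigali]
Visit Lima; enqueue Riga → queue [Tunis, Quito, Porto, Cairo, Kigali, Riga]
Visit Tunis; enqueue Paris → queue [Quito, Porto, Cairo, Kigali, Riga, Paris]
Visit Quito → queue [Porto, Cairo, Kigali, Riga, Paris]
Visit Porto; enqueue Accra → queue [Cairo, Kigali, Riga, Paris, Accra]
Visit Cairo → queue [Kigali, Riga, Paris, Accra]
Visit Kigali; enqueue Manila, Bern → queue [Riga, Paris, Accra, Manila, Bern]
Visit Riga; enqueue Minsk → queue [Paris, Accra, Manila, Bern, Minsk]
Visit Paris; enqueue Seoul → queue [Accra, Manila, Bern, Minsk, Seoul]
Visit Accra → queue [Manila, Bern, Minsk, Seoul]
Visit Manila → queue [Bern, Minsk, Seoul]
Visit Bern → queue [Minsk, Seoul]
Visit Minsk; enqueue Dubai → queue [Seoul, Dubai]
Visit Seoul → queue [Dubai]
Visit Dubai → queue []

Visit order: Perth, Rabat, Oslo, Milan, Lima, Tunis, Quito, Porto, Cairo, Kigali, Riga, Paris, Accra, Manila, Bern, Minsk, Seoul, Dubai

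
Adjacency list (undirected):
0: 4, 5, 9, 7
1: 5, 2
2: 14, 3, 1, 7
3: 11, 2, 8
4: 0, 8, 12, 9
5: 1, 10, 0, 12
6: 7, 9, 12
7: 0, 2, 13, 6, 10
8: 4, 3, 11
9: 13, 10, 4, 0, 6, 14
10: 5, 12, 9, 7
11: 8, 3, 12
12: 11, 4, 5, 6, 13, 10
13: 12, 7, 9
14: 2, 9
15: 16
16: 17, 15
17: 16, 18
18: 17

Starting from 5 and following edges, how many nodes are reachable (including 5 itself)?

15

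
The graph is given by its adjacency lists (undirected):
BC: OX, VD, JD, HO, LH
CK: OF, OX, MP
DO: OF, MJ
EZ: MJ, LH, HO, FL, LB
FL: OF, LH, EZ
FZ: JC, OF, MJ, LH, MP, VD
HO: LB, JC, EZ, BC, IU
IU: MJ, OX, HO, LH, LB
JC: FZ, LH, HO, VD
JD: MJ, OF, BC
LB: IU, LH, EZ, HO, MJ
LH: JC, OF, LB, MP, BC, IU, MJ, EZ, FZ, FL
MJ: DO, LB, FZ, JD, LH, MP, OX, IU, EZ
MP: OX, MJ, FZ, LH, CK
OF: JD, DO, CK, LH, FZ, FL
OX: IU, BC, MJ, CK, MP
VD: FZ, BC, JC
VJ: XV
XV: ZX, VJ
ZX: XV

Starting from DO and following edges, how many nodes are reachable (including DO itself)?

17

BFS from DO visits: DO, OF, MJ, JD, CK, LH, FZ, FL, LB, MP, OX, IU, EZ, BC, JC, VD, HO
Reachable nodes: 17 of 20 total.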